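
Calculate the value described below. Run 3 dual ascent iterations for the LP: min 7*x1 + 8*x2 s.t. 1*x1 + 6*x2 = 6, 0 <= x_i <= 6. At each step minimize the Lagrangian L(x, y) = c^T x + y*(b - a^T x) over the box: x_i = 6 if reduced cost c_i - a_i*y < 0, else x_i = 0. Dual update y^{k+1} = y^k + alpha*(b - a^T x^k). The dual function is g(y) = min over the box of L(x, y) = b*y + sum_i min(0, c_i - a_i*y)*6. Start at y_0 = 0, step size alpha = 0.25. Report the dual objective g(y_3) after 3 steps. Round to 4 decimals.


Dual ascent for LP: min 7*x1 + 8*x2, 1*x1 + 6*x2 = 6, 0 <= x_i <= 6
Step 1: y^k = 0.0, reduced costs: (7.0, 8.0)
  x^k = (0.0, 0.0), subgradient = b - a^T x = 6.0
  y^{k+1} = 0.0 + 0.25*6.0 = 1.5
Step 2: y^k = 1.5, reduced costs: (5.5, -1.0)
  x^k = (0.0, 6.0), subgradient = b - a^T x = -30.0
  y^{k+1} = 1.5 + 0.25*-30.0 = -6.0
Step 3: y^k = -6.0, reduced costs: (13.0, 44.0)
  x^k = (0.0, 0.0), subgradient = b - a^T x = 6.0
  y^{k+1} = -6.0 + 0.25*6.0 = -4.5
Dual objective at y_3 = -4.5: reduced costs (11.5, 35.0), box minimizer x = (0.0, 0.0)
g(y_3) = b*y + (c1 - a1*y)*x1 + (c2 - a2*y)*x2 = 6*(-4.5) + 11.5*0.0 + 35.0*0.0 = -27.0 + 0.0 + 0.0 = -27.0


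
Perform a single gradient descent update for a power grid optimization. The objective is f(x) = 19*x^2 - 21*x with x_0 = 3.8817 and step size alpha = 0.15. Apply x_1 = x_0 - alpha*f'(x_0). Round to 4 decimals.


We compute the gradient at x_0 and apply the update.
f'(x) = 38*x - 21
f'(3.8817) = 38*3.8817 - 21 = 126.5046
x_1 = 3.8817 - 0.15*126.5046 = -15.094


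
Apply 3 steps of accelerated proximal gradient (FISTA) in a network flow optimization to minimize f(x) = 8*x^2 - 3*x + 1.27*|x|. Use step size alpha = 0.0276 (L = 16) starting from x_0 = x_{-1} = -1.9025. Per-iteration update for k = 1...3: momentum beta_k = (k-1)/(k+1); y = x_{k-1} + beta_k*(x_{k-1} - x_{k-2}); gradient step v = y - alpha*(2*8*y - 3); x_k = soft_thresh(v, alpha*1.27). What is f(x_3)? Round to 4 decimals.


FISTA on f(x) = 8*x^2 - 3*x + 1.27*|x|
L = 16, alpha = 0.0276
Iteration 1: beta = 0.0, y = -1.9025 + 0.0*(-1.9025 + 1.9025) = -1.9025
  grad(y) = -33.44, v = y - alpha*grad = -0.9796
  prox(v) = soft_thresh(-0.9796, 0.0351) = -0.9445
Iteration 2: beta = 0.3333, y = -0.9445 + 0.3333*(-0.9445 + 1.9025) = -0.6252
  grad(y) = -13.0028, v = y - alpha*grad = -0.2663
  prox(v) = soft_thresh(-0.2663, 0.0351) = -0.2312
Iteration 3: beta = 0.5, y = -0.2312 + 0.5*(-0.2312 + 0.9445) = 0.1254
  grad(y) = -0.9938, v = y - alpha*grad = 0.1528
  prox(v) = soft_thresh(0.1528, 0.0351) = 0.1178
f(x_3) = 8*0.1178^2 - 3*0.1178 + 1.27*|0.1178| = -0.0928


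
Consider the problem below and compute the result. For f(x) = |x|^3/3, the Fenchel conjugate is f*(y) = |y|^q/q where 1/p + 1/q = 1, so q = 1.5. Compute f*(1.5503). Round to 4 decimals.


The conjugate exponent q satisfies 1/p + 1/q = 1.
p = 3, so q = 3/(3 - 1) = 1.5
|y|^q = 1.5503^1.5 = 1.9303
f*(1.5503) = 1.9303 / 1.5 = 1.2869


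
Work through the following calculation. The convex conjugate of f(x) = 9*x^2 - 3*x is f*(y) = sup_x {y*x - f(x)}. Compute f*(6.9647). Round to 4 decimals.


f*(y) = sup_x {y*x - a*x^2 - b*x} = sup_x {(y-b)*x - a*x^2}
FOC: (y - b) - 2a*x = 0 => x* = (y - b)/(2a)
x* = (6.9647 + 3)/(2*9) = 0.5536
f*(6.9647) = (y-b)^2/(4a) = (6.9647 + 3)^2/(4*9)
= 99.2952/36 = 2.7582


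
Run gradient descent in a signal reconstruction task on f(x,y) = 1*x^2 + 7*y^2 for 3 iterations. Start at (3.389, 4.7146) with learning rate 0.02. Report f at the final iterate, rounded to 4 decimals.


Gradient descent on f(x,y) = 1*x^2 + 7*y^2.
Starting point: (3.389, 4.7146), alpha = 0.02
Step 1: grad_x = 2*1*3.389 = 6.778, grad_y = 2*7*4.7146 = 66.0044
  x_1 = 3.389 - 0.02*6.778 = 3.2534
  y_1 = 4.7146 - 0.02*66.0044 = 3.3945
Step 2: grad_x = 2*1*3.2534 = 6.5069, grad_y = 2*7*3.3945 = 47.5232
  x_2 = 3.2534 - 0.02*6.5069 = 3.1233
  y_2 = 3.3945 - 0.02*47.5232 = 2.444
Step 3: grad_x = 2*1*3.1233 = 6.2466, grad_y = 2*7*2.444 = 34.2167
  x_3 = 3.1233 - 0.02*6.2466 = 2.9984
  y_3 = 2.444 - 0.02*34.2167 = 1.7597
f(2.9984, 1.7597) = 1*2.9984^2 + 7*1.7597^2 = 30.6664


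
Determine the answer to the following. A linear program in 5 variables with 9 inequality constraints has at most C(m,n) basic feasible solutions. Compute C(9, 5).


Each vertex corresponds to some choice of n active constraints out of m, so the number of vertices is at most C(m, n) = m! / (n!(m-n)!).
m = 9, n = 5
Numerator: 9 * 8 * 7 * 6 * 5
Denominator: 5! = 120
C(9, 5) = 126


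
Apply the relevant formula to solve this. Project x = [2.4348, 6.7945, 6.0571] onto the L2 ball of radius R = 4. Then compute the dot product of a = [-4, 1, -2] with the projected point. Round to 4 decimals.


Step 1: Compute ||x|| (intermediates to 6 decimals).
||x|| = sqrt(2.4348^2 + 6.7945^2 + 6.0571^2) = 9.422417
Step 2: Project.
Since ||x|| > R, scale = R/||x|| = 4/9.422417 = 0.42452, proj(x) = scale * x
proj(x) = [1.033621, 2.884401, 2.57136]
Step 3: Dot product.
a^T * proj(x) = -4*1.033621 + 1*2.884401 - 2*2.57136 = -6.3928


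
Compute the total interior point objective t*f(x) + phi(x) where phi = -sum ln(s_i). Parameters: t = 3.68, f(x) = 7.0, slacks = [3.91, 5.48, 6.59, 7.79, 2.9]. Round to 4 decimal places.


Step 1: Compute log-barrier.
ln values: [1.3635, 1.7011, 1.8856, 2.0528, 1.0647]
phi = -(1.3635 + 1.7011 + 1.8856 + 2.0528 + 1.0647) = -8.0677
Step 2: Compute augmented objective.
t*f(x) = 3.68*7.0 = 25.76
Total = 25.76 - 8.0677 = 17.6923


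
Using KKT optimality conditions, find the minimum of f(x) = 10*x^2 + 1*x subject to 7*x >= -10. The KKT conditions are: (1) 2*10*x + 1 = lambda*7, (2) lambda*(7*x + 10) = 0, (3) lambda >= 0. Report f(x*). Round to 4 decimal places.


Step 1: Try lambda = 0 (constraint inactive).
Stationarity: 2*10*x + 1 = 0
x* = -1/(2*10) = -0.05
Check constraint: 7*-0.05 = -0.35 >= -10 -- satisfied.
Step 2: Compute optimal value.
f(x*) = 10*(-0.05)^2 + 1*(-0.05) = -0.025


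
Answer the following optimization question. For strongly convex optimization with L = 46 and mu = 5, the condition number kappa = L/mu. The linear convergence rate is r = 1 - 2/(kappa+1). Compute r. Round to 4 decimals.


Step 1: Compute the condition number.
kappa = L/mu = 46/5 = 9.2
Step 2: Compute the convergence rate.
r = 1 - 2/(kappa + 1) = 1 - 2*mu/(L + mu) = (L - mu)/(L + mu) = 41/51 = 0.8039


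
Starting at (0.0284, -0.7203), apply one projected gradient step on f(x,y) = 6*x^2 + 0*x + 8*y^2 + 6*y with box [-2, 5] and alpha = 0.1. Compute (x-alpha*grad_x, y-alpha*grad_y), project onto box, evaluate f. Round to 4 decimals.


Step 1: Compute gradient at (0.0284, -0.7203).
grad_x = 2*6*0.0284 + 0 = 0.3408
grad_y = 2*8*-0.7203 + 6 = -5.5248
Step 2: Gradient step.
x_raw = 0.0284 - 0.1*0.3408 = -0.0057
y_raw = -0.7203 - 0.1*-5.5248 = -0.1678
Step 3: Project onto [-2, 5].
x_proj = clip(-0.0057) = -0.0057
y_proj = clip(-0.1678) = -0.1678
Step 4: Evaluate f.
f(-0.0057, -0.1678) = -0.7814


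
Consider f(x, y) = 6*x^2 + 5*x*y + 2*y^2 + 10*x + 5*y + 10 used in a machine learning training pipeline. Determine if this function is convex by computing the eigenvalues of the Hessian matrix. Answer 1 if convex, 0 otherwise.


The Hessian of f(x,y) = 6*x^2 + 5*x*y + 2*y^2 + 10*x + 5*y + 10 is:
H = [[12, 5], [5, 4]]
Trace = 12 + 4 = 16
Determinant = 12*4 - (5)^2 = 23
Discriminant = (16)^2 - 4*23 = 164.0
Eigenvalues: lambda_1 = 1.5969, lambda_2 = 14.4031
The function is convex.

1


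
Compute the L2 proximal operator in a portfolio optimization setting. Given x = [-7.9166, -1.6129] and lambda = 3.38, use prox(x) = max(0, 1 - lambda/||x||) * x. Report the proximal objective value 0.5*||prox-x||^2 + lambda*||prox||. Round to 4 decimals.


Step 1: Compute ||x||.
||x|| = 8.0792
Step 2: Compute scaling factor.
scale = max(0, 1 - 3.38/8.0792) = 0.5816
Step 3: prox(x) = [-4.6046, -0.9381]
||prox(x)|| = 4.6992
Step 4: Proximal objective.
0.5*||prox-x||^2 = 5.7122
lambda*||prox|| = 15.8833
Total = 21.5956


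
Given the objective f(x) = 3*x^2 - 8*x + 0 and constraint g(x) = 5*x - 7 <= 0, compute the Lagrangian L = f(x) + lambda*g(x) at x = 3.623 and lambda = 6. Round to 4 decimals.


Step 1: Evaluate f(x).
f(3.623) = 3*3.623^2 - 8*3.623 + 0 = 10.3944
Step 2: Evaluate g(x).
g(3.623) = 5*3.623 - 7 = 11.115
Step 3: Compute Lagrangian.
L = 10.3944 + 6*11.115 = 77.0844


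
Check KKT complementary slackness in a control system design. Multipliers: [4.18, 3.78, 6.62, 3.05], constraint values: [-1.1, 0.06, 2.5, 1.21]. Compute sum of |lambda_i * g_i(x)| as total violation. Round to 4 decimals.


KKT complementary slackness check:
lambda_1 * g_1 = 4.18 * -1.1 = -4.598
lambda_2 * g_2 = 3.78 * 0.06 = 0.2268
lambda_3 * g_3 = 6.62 * 2.5 = 16.55
lambda_4 * g_4 = 3.05 * 1.21 = 3.6905
Total violation = 4.598 + 0.2268 + 16.55 + 3.6905 = 25.0653


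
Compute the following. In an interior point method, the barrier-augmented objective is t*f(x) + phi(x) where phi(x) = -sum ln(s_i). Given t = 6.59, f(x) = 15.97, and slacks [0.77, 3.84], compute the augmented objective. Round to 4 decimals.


Step 1: Compute log-barrier.
ln values: [-0.2614, 1.3455]
phi = -(-0.2614 + 1.3455) = -1.0841
Step 2: Compute augmented objective.
t*f(x) = 6.59*15.97 = 105.2423
Total = 105.2423 - 1.0841 = 104.1582


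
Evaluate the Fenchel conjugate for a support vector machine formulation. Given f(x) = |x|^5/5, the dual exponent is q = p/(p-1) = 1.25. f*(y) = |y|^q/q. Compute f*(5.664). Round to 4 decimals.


The conjugate exponent q satisfies 1/p + 1/q = 1.
p = 5, so q = 5/(5 - 1) = 1.25
|y|^q = 5.664^1.25 = 8.7378
f*(5.664) = 8.7378 / 1.25 = 6.9903


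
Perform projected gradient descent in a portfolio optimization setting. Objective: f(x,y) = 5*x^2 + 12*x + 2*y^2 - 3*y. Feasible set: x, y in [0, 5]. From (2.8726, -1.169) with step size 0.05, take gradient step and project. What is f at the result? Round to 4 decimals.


Step 1: Compute gradient at (2.8726, -1.169).
grad_x = 2*5*2.8726 + 12 = 40.726
grad_y = 2*2*-1.169 - 3 = -7.676
Step 2: Gradient step.
x_raw = 2.8726 - 0.05*40.726 = 0.8363
y_raw = -1.169 - 0.05*-7.676 = -0.7852
Step 3: Project onto [0, 5].
x_proj = clip(0.8363) = 0.8363
y_proj = clip(-0.7852) = 0.0
Step 4: Evaluate f.
f(0.8363, 0.0) = 13.5326


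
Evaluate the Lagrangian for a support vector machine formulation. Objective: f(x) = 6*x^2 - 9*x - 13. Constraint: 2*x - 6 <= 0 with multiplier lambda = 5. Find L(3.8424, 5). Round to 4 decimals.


Step 1: Evaluate f(x).
f(3.8424) = 6*3.8424^2 - 9*3.8424 - 13 = 41.0026
Step 2: Evaluate g(x).
g(3.8424) = 2*3.8424 - 6 = 1.6848
Step 3: Compute Lagrangian.
L = 41.0026 + 5*1.6848 = 49.4266


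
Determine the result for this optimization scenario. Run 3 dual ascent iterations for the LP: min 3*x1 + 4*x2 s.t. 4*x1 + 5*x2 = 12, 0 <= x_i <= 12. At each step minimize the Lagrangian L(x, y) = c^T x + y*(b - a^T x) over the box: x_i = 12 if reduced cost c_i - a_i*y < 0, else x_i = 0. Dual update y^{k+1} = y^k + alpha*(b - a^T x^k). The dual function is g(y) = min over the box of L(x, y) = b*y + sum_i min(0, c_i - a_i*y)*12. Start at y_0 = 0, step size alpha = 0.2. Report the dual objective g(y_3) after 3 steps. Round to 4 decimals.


Dual ascent for LP: min 3*x1 + 4*x2, 4*x1 + 5*x2 = 12, 0 <= x_i <= 12
Step 1: y^k = 0.0, reduced costs: (3.0, 4.0)
  x^k = (0.0, 0.0), subgradient = b - a^T x = 12.0
  y^{k+1} = 0.0 + 0.2*12.0 = 2.4
Step 2: y^k = 2.4, reduced costs: (-6.6, -8.0)
  x^k = (12.0, 12.0), subgradient = b - a^T x = -96.0
  y^{k+1} = 2.4 + 0.2*-96.0 = -16.8
Step 3: y^k = -16.8, reduced costs: (70.2, 88.0)
  x^k = (0.0, 0.0), subgradient = b - a^T x = 12.0
  y^{k+1} = -16.8 + 0.2*12.0 = -14.4
Dual objective at y_3 = -14.4: reduced costs (60.6, 76.0), box minimizer x = (0.0, 0.0)
g(y_3) = b*y + (c1 - a1*y)*x1 + (c2 - a2*y)*x2 = 12*(-14.4) + 60.6*0.0 + 76.0*0.0 = -172.8 + 0.0 + 0.0 = -172.8


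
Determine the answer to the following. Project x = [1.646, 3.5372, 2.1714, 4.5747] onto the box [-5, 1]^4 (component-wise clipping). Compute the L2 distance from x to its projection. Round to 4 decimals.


Project each component onto [-5, 1].
clip(1.646) = 1.0, clip(3.5372) = 1.0, clip(2.1714) = 1.0, clip(4.5747) = 1.0
Projection = [1.0, 1.0, 1.0, 1.0]
Squared diffs: [0.4173, 6.4374, 1.3722, 12.7785]
Distance = sqrt(21.0054) = 4.5832


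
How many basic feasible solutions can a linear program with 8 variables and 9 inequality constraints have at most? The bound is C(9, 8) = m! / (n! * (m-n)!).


Each vertex corresponds to some choice of n active constraints out of m, so the number of vertices is at most C(m, n) = m! / (n!(m-n)!).
m = 9, n = 8
Numerator: 9 * 8 * 7 * 6 * 5 * 4 * 3 * 2
Denominator: 8! = 40320
C(9, 8) = 9


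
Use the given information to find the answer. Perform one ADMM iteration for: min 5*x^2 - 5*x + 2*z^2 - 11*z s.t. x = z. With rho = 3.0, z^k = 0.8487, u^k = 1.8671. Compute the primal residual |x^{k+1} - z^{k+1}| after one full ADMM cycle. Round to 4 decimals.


ADMM iteration with rho = 3.0, z^k = 0.8487, u^k = 1.8671
Step 1: x-update.
Minimize 5*x^2 - 5*x + (3.0/2)*(x - 0.8487 + 1.8671)^2
FOC: (2*5 + 3.0)*x = 5 + 3.0*(0.8487 - 1.8671)
x^{k+1} = 0.1496
Step 2: z-update.
Minimize 2*z^2 - 11*z + (3.0/2)*(0.1496 - z + 1.8671)^2
FOC: (2*2 + 3.0)*z = 11 + 3.0*(0.1496 + 1.8671)
z^{k+1} = 2.4357
Step 3: u-update.
u^{k+1} = 1.8671 + 0.1496 - 2.4357 = -0.419
Step 4: Primal residual = |0.1496 - 2.4357| = 2.2861


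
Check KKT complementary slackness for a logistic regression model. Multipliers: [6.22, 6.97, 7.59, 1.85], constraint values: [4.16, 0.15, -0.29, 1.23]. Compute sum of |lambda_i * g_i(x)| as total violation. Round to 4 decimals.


KKT complementary slackness check:
lambda_1 * g_1 = 6.22 * 4.16 = 25.8752
lambda_2 * g_2 = 6.97 * 0.15 = 1.0455
lambda_3 * g_3 = 7.59 * -0.29 = -2.2011
lambda_4 * g_4 = 1.85 * 1.23 = 2.2755
Total violation = 25.8752 + 1.0455 + 2.2011 + 2.2755 = 31.3973


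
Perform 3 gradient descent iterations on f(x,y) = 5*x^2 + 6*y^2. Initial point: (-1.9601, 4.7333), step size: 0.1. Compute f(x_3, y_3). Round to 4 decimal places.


Gradient descent on f(x,y) = 5*x^2 + 6*y^2.
Starting point: (-1.9601, 4.7333), alpha = 0.1
Step 1: grad_x = 2*5*-1.9601 = -19.601, grad_y = 2*6*4.7333 = 56.7996
  x_1 = -1.9601 - 0.1*-19.601 = 0.0
  y_1 = 4.7333 - 0.1*56.7996 = -0.9467
Step 2: grad_x = 2*5*0.0 = 0.0, grad_y = 2*6*-0.9467 = -11.3599
  x_2 = 0.0 - 0.1*0.0 = 0.0
  y_2 = -0.9467 - 0.1*-11.3599 = 0.1893
Step 3: grad_x = 2*5*0.0 = 0.0, grad_y = 2*6*0.1893 = 2.272
  x_3 = 0.0 - 0.1*0.0 = 0.0
  y_3 = 0.1893 - 0.1*2.272 = -0.0379
f(0.0, -0.0379) = 5*0.0^2 + 6*(-0.0379)^2 = 0.0086


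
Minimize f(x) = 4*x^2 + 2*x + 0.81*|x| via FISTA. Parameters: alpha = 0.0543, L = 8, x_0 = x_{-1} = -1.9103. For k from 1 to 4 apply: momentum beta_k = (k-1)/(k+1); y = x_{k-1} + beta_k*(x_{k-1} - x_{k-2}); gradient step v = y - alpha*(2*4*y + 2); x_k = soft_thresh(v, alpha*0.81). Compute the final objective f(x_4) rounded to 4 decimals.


FISTA on f(x) = 4*x^2 + 2*x + 0.81*|x|
L = 8, alpha = 0.0543
Iteration 1: beta = 0.0, y = -1.9103 + 0.0*(-1.9103 + 1.9103) = -1.9103
  grad(y) = -13.2824, v = y - alpha*grad = -1.1891
  prox(v) = soft_thresh(-1.1891, 0.044) = -1.1451
Iteration 2: beta = 0.3333, y = -1.1451 + 0.3333*(-1.1451 + 1.9103) = -0.89
  grad(y) = -5.1201, v = y - alpha*grad = -0.612
  prox(v) = soft_thresh(-0.612, 0.044) = -0.568
Iteration 3: beta = 0.5, y = -0.568 + 0.5*(-0.568 + 1.1451) = -0.2795
  grad(y) = -0.2358, v = y - alpha*grad = -0.2667
  prox(v) = soft_thresh(-0.2667, 0.044) = -0.2227
Iteration 4: beta = 0.6, y = -0.2227 + 0.6*(-0.2227 + 0.568) = -0.0155
  grad(y) = 1.8761, v = y - alpha*grad = -0.1174
  prox(v) = soft_thresh(-0.1174, 0.044) = -0.0734
f(x_4) = 4*(-0.0734)^2 + 2*(-0.0734) + 0.81*|-0.0734| = -0.0658


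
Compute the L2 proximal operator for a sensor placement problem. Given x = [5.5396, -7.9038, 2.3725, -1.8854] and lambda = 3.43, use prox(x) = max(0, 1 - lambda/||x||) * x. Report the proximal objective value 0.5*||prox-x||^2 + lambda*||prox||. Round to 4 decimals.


Step 1: Compute ||x||.
||x|| = 10.1164
Step 2: Compute scaling factor.
scale = max(0, 1 - 3.43/10.1164) = 0.6609
Step 3: prox(x) = [3.6614, -5.224, 1.5681, -1.2461]
||prox(x)|| = 6.6864
Step 4: Proximal objective.
0.5*||prox-x||^2 = 5.8825
lambda*||prox|| = 22.9344
Total = 28.8167


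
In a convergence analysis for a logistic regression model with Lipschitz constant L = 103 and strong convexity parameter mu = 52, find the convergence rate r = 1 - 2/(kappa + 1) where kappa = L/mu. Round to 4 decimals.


Step 1: Compute the condition number.
kappa = L/mu = 103/52 = 1.9808
Step 2: Compute the convergence rate.
r = 1 - 2/(kappa + 1) = 1 - 2*mu/(L + mu) = (L - mu)/(L + mu) = 51/155 = 0.329


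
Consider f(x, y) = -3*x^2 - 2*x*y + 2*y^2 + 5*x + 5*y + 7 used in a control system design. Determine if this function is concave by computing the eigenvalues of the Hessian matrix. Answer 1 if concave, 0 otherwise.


The Hessian of f(x,y) = -3*x^2 - 2*x*y + 2*y^2 + 5*x + 5*y + 7 is:
H = [[-6, -2], [-2, 4]]
Trace = -6 + 4 = -2
Determinant = -6*4 - (-2)^2 = -28
Discriminant = (-2)^2 - 4*-28 = 116.0
Eigenvalues: lambda_1 = -6.3852, lambda_2 = 4.3852
The function is not concave.

0


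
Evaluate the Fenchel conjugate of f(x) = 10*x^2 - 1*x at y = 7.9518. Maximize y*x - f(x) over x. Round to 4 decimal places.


f*(y) = sup_x {y*x - a*x^2 - b*x} = sup_x {(y-b)*x - a*x^2}
FOC: (y - b) - 2a*x = 0 => x* = (y - b)/(2a)
x* = (7.9518 + 1)/(2*10) = 0.4476
f*(7.9518) = (y-b)^2/(4a) = (7.9518 + 1)^2/(4*10)
= 80.1347/40 = 2.0034


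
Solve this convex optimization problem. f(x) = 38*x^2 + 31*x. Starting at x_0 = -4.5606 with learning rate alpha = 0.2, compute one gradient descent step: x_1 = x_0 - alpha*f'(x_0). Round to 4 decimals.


We compute the gradient at x_0 and apply the update.
f'(x) = 76*x + 31
f'(-4.5606) = 76*-4.5606 + 31 = -315.6056
x_1 = -4.5606 - 0.2*-315.6056 = 58.5605


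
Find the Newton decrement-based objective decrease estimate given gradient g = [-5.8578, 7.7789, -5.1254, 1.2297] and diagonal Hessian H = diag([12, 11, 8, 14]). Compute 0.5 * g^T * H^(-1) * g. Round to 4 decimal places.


Step 1: H is diagonal, so H^(-1) * g = [-0.4882, 0.7072, -0.6407, 0.0878].
Step 2: g^T H^(-1) g = sum_i g_i^2 / H_ii
  = (-5.8578)^2/12 + (7.7789)^2/11 + (-5.1254)^2/8 + (1.2297)^2/14
  = 2.8595 + 5.501 + 3.2837 + 0.108 = 11.7522
Step 3: Objective decrease = 0.5 * g^T H^(-1) g = 5.8761


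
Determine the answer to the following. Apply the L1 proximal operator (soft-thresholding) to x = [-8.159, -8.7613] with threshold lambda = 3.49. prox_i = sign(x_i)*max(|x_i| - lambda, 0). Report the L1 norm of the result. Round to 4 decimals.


Soft-thresholding with lambda = 3.49:
prox(-8.159) = sign(-8.159)*max(|-8.159| - 3.49, 0) = -4.669
prox(-8.7613) = sign(-8.7613)*max(|-8.7613| - 3.49, 0) = -5.2713
prox(x) = [-4.669, -5.2713]
||prox(x)||_1 = 4.669 + 5.2713 = 9.9403


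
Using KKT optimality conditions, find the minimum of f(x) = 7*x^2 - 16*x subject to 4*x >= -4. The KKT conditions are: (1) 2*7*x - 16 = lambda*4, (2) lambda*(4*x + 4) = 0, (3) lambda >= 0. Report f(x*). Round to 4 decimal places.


Step 1: Try lambda = 0 (constraint inactive).
Stationarity: 2*7*x - 16 = 0
x* = 16/(2*7) = 8/7 = 1.1429 (rounded; the exact value 8/7 is used below)
Check constraint: 4*1.1429 = 4.5716 >= -4 -- satisfied.
Step 2: Compute optimal value.
f(x*) = 7*(8/7)^2 - 16*(8/7) = -9.1429


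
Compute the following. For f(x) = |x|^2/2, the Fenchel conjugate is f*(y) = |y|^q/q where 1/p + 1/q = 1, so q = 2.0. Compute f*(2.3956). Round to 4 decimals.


The conjugate exponent q satisfies 1/p + 1/q = 1.
p = 2, so q = 2/(2 - 1) = 2.0
|y|^q = 2.3956^2.0 = 5.7389
f*(2.3956) = 5.7389 / 2.0 = 2.8694


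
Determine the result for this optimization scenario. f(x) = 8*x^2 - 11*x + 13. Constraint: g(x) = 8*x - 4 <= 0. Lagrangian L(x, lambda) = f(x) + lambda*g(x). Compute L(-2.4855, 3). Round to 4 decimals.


Step 1: Evaluate f(x).
f(-2.4855) = 8*(-2.4855)^2 - 11*(-2.4855) + 13 = 89.7622
Step 2: Evaluate g(x).
g(-2.4855) = 8*-2.4855 - 4 = -23.884
Step 3: Compute Lagrangian.
L = 89.7622 + 3*-23.884 = 18.1102


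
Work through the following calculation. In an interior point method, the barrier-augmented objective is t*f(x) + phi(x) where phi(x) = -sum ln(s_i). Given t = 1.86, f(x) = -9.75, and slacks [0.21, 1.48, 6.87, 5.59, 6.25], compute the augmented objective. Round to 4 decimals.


Step 1: Compute log-barrier.
ln values: [-1.5606, 0.392, 1.9272, 1.721, 1.8326]
phi = -(-1.5606 + 0.392 + 1.9272 + 1.721 + 1.8326) = -4.3121
Step 2: Compute augmented objective.
t*f(x) = 1.86*-9.75 = -18.135
Total = -18.135 - 4.3121 = -22.4471


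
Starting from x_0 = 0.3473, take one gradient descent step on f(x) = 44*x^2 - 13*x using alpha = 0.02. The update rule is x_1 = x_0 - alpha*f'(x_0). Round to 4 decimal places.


We compute the gradient at x_0 and apply the update.
f'(x) = 88*x - 13
f'(0.3473) = 88*0.3473 - 13 = 17.5624
x_1 = 0.3473 - 0.02*17.5624 = -0.0039


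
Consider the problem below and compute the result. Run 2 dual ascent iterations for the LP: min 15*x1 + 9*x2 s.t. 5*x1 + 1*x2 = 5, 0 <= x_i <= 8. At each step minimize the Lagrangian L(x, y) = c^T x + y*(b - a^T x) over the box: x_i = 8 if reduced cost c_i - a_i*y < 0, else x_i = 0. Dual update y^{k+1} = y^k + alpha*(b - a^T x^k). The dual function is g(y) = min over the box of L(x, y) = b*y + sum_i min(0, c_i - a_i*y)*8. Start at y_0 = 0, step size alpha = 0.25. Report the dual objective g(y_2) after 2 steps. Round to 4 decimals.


Dual ascent for LP: min 15*x1 + 9*x2, 5*x1 + 1*x2 = 5, 0 <= x_i <= 8
Step 1: y^k = 0.0, reduced costs: (15.0, 9.0)
  x^k = (0.0, 0.0), subgradient = b - a^T x = 5.0
  y^{k+1} = 0.0 + 0.25*5.0 = 1.25
Step 2: y^k = 1.25, reduced costs: (8.75, 7.75)
  x^k = (0.0, 0.0), subgradient = b - a^T x = 5.0
  y^{k+1} = 1.25 + 0.25*5.0 = 2.5
Dual objective at y_2 = 2.5: reduced costs (2.5, 6.5), box minimizer x = (0.0, 0.0)
g(y_2) = b*y + (c1 - a1*y)*x1 + (c2 - a2*y)*x2 = 5*2.5 + 2.5*0.0 + 6.5*0.0 = 12.5 + 0.0 + 0.0 = 12.5


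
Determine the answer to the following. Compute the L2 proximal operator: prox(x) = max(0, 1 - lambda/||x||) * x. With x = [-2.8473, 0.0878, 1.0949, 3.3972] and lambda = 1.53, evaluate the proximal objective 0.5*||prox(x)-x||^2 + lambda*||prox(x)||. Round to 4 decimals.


Step 1: Compute ||x||.
||x|| = 4.5667
Step 2: Compute scaling factor.
scale = max(0, 1 - 1.53/4.5667) = 0.665
Step 3: prox(x) = [-1.8934, 0.0584, 0.7281, 2.259]
||prox(x)|| = 3.0367
Step 4: Proximal objective.
0.5*||prox-x||^2 = 1.1705
lambda*||prox|| = 4.6462
Total = 5.8166


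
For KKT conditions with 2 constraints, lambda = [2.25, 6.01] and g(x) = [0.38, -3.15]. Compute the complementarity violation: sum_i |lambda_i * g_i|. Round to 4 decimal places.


KKT complementary slackness check:
lambda_1 * g_1 = 2.25 * 0.38 = 0.855
lambda_2 * g_2 = 6.01 * -3.15 = -18.9315
Total violation = 0.855 + 18.9315 = 19.7865


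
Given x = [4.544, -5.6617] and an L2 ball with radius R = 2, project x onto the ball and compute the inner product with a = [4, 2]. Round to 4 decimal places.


Step 1: Compute ||x|| (intermediates to 6 decimals).
||x|| = sqrt(4.544^2 + (-5.6617)^2) = 7.259668
Step 2: Project.
Since ||x|| > R, scale = R/||x|| = 2/7.259668 = 0.275495, proj(x) = scale * x
proj(x) = [1.251849, -1.55977]
Step 3: Dot product.
a^T * proj(x) = 4*1.251849 + 2*(-1.55977) = 1.8879


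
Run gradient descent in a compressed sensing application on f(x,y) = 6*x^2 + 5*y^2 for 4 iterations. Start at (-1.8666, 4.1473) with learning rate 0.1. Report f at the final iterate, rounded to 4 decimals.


Gradient descent on f(x,y) = 6*x^2 + 5*y^2.
Starting point: (-1.8666, 4.1473), alpha = 0.1
Step 1: grad_x = 2*6*-1.8666 = -22.3992, grad_y = 2*5*4.1473 = 41.473
  x_1 = -1.8666 - 0.1*-22.3992 = 0.3733
  y_1 = 4.1473 - 0.1*41.473 = 0.0
Step 2: grad_x = 2*6*0.3733 = 4.4798, grad_y = 2*5*0.0 = 0.0
  x_2 = 0.3733 - 0.1*4.4798 = -0.0747
  y_2 = 0.0 - 0.1*0.0 = 0.0
Step 3: grad_x = 2*6*-0.0747 = -0.896, grad_y = 2*5*0.0 = 0.0
  x_3 = -0.0747 - 0.1*-0.896 = 0.0149
  y_3 = 0.0 - 0.1*0.0 = 0.0
Step 4: grad_x = 2*6*0.0149 = 0.1792, grad_y = 2*5*0.0 = 0.0
  x_4 = 0.0149 - 0.1*0.1792 = -0.003
  y_4 = 0.0 - 0.1*0.0 = 0.0
f(-0.003, 0.0) = 6*(-0.003)^2 + 5*0.0^2 = 0.0001


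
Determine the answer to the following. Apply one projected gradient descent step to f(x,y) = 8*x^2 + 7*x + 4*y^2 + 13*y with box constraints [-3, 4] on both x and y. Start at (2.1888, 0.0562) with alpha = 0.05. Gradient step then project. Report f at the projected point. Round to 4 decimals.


Step 1: Compute gradient at (2.1888, 0.0562).
grad_x = 2*8*2.1888 + 7 = 42.0208
grad_y = 2*4*0.0562 + 13 = 13.4496
Step 2: Gradient step.
x_raw = 2.1888 - 0.05*42.0208 = 0.0878
y_raw = 0.0562 - 0.05*13.4496 = -0.6163
Step 3: Project onto [-3, 4].
x_proj = clip(0.0878) = 0.0878
y_proj = clip(-0.6163) = -0.6163
Step 4: Evaluate f.
f(0.0878, -0.6163) = -5.8165


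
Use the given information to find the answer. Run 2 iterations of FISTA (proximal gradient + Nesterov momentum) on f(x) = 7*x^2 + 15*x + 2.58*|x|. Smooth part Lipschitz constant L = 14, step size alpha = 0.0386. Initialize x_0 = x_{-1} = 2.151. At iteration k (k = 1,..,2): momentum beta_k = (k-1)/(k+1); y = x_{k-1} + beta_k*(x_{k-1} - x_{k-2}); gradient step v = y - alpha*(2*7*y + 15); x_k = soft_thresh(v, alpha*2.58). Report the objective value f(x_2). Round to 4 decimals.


FISTA on f(x) = 7*x^2 + 15*x + 2.58*|x|
L = 14, alpha = 0.0386
Iteration 1: beta = 0.0, y = 2.151 + 0.0*(2.151 - 2.151) = 2.151
  grad(y) = 45.114, v = y - alpha*grad = 0.4096
  prox(v) = soft_thresh(0.4096, 0.0996) = 0.31
Iteration 2: beta = 0.3333, y = 0.31 + 0.3333*(0.31 - 2.151) = -0.3037
  grad(y) = 10.7489, v = y - alpha*grad = -0.7186
  prox(v) = soft_thresh(-0.7186, 0.0996) = -0.619
f(x_2) = 7*(-0.619)^2 + 15*(-0.619) + 2.58*|-0.619| = -5.0057


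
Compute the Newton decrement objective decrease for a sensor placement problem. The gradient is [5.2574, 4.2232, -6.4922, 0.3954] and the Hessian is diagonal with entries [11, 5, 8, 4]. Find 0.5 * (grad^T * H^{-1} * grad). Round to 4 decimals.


Step 1: H is diagonal, so H^(-1) * g = [0.4779, 0.8446, -0.8115, 0.0989].
Step 2: g^T H^(-1) g = sum_i g_i^2 / H_ii
  = (5.2574)^2/11 + (4.2232)^2/5 + (-6.4922)^2/8 + (0.3954)^2/4
  = 2.5128 + 3.5671 + 5.2686 + 0.0391 = 11.3875
Step 3: Objective decrease = 0.5 * g^T H^(-1) g = 5.6938


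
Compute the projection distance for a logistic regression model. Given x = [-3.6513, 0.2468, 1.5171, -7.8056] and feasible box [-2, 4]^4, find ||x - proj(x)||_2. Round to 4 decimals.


Project each component onto [-2, 4].
clip(-3.6513) = -2.0, clip(0.2468) = 0.2468, clip(1.5171) = 1.5171, clip(-7.8056) = -2.0
Projection = [-2.0, 0.2468, 1.5171, -2.0]
Squared diffs: [2.7268, 0.0, 0.0, 33.705]
Distance = sqrt(36.4318) = 6.0359


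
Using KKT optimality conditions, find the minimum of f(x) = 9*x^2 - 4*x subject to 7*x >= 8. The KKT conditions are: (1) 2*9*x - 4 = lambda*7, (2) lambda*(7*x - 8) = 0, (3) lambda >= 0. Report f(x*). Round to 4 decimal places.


Step 1: Try lambda = 0 (constraint inactive).
x_unc = 4/(2*9) = 0.2222
Check: 7*0.2222 = 1.5554 < 8 -- violated!
Step 2: Constraint must be active: 7*x = 8
x* = 8/7 = 1.1429 (rounded; the exact value 8/7 is used below)
lambda = (2*9*(8/7) - 4)/7 = 2.3673
Step 3: Compute optimal value.
f(x*) = 9*(8/7)^2 - 4*(8/7) = 7.1837


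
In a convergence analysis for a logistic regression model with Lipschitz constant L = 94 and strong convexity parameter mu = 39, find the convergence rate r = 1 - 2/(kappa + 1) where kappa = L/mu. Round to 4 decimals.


Step 1: Compute the condition number.
kappa = L/mu = 94/39 = 2.4103
Step 2: Compute the convergence rate.
r = 1 - 2/(kappa + 1) = 1 - 2*mu/(L + mu) = (L - mu)/(L + mu) = 55/133 = 0.4135


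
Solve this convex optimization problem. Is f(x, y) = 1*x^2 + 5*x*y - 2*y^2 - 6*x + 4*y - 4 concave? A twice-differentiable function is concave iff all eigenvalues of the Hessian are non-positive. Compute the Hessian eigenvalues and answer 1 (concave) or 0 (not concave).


The Hessian of f(x,y) = 1*x^2 + 5*x*y - 2*y^2 - 6*x + 4*y - 4 is:
H = [[2, 5], [5, -4]]
Trace = 2 - 4 = -2
Determinant = 2*-4 - (5)^2 = -33
Discriminant = (-2)^2 - 4*-33 = 136.0
Eigenvalues: lambda_1 = -6.831, lambda_2 = 4.831
The function is not concave.

0


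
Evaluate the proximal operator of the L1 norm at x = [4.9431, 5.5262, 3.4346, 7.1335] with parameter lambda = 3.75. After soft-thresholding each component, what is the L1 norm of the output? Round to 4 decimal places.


Soft-thresholding with lambda = 3.75:
prox(4.9431) = sign(4.9431)*max(|4.9431| - 3.75, 0) = 1.1931
prox(5.5262) = sign(5.5262)*max(|5.5262| - 3.75, 0) = 1.7762
prox(3.4346) = sign(3.4346)*max(|3.4346| - 3.75, 0) = 0.0
prox(7.1335) = sign(7.1335)*max(|7.1335| - 3.75, 0) = 3.3835
prox(x) = [1.1931, 1.7762, 0.0, 3.3835]
||prox(x)||_1 = 1.1931 + 1.7762 + 0.0 + 3.3835 = 6.3528


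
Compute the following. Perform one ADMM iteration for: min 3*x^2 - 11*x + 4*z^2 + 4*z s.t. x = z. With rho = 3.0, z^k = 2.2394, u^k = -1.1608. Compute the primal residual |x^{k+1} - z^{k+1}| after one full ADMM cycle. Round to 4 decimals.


ADMM iteration with rho = 3.0, z^k = 2.2394, u^k = -1.1608
Step 1: x-update.
Minimize 3*x^2 - 11*x + (3.0/2)*(x - 2.2394 - 1.1608)^2
FOC: (2*3 + 3.0)*x = 11 + 3.0*(2.2394 + 1.1608)
x^{k+1} = 2.3556
Step 2: z-update.
Minimize 4*z^2 + 4*z + (3.0/2)*(2.3556 - z - 1.1608)^2
FOC: (2*4 + 3.0)*z = -4 + 3.0*(2.3556 - 1.1608)
z^{k+1} = -0.0378
Step 3: u-update.
u^{k+1} = -1.1608 + 2.3556 + 0.0378 = 1.2326
Step 4: Primal residual = |2.3556 + 0.0378| = 2.3934


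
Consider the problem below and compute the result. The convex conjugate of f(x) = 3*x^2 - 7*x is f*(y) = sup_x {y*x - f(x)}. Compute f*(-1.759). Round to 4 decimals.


f*(y) = sup_x {y*x - a*x^2 - b*x} = sup_x {(y-b)*x - a*x^2}
FOC: (y - b) - 2a*x = 0 => x* = (y - b)/(2a)
x* = (-1.759 + 7)/(2*3) = 0.8735
f*(-1.759) = (y-b)^2/(4a) = (-1.759 + 7)^2/(4*3)
= 27.4681/12 = 2.289


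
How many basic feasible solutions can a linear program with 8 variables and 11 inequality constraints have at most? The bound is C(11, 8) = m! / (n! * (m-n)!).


Each vertex corresponds to some choice of n active constraints out of m, so the number of vertices is at most C(m, n) = m! / (n!(m-n)!).
m = 11, n = 8
Numerator: 11 * 10 * 9 * 8 * 7 * 6 * 5 * 4
Denominator: 8! = 40320
C(11, 8) = 165


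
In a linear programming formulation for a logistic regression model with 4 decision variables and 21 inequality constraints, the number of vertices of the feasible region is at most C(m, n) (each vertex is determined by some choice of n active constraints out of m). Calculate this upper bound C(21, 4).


Each vertex corresponds to some choice of n active constraints out of m, so the number of vertices is at most C(m, n) = m! / (n!(m-n)!).
m = 21, n = 4
Numerator: 21 * 20 * 19 * 18
Denominator: 4! = 24
C(21, 4) = 5985


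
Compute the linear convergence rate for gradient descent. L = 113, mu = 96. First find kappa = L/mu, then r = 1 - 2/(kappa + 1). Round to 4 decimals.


Step 1: Compute the condition number.
kappa = L/mu = 113/96 = 1.1771
Step 2: Compute the convergence rate.
r = 1 - 2/(kappa + 1) = 1 - 2*mu/(L + mu) = (L - mu)/(L + mu) = 17/209 = 0.0813


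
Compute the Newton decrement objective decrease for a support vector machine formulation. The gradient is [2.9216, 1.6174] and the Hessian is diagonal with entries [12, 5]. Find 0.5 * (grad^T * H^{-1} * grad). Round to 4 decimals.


Step 1: H is diagonal, so H^(-1) * g = [0.2435, 0.3235].
Step 2: g^T H^(-1) g = sum_i g_i^2 / H_ii
  = (2.9216)^2/12 + (1.6174)^2/5
  = 0.7113 + 0.5232 = 1.2345
Step 3: Objective decrease = 0.5 * g^T H^(-1) g = 0.6173


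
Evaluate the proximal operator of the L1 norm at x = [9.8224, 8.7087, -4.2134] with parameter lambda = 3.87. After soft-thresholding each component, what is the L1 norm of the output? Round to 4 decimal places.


Soft-thresholding with lambda = 3.87:
prox(9.8224) = sign(9.8224)*max(|9.8224| - 3.87, 0) = 5.9524
prox(8.7087) = sign(8.7087)*max(|8.7087| - 3.87, 0) = 4.8387
prox(-4.2134) = sign(-4.2134)*max(|-4.2134| - 3.87, 0) = -0.3434
prox(x) = [5.9524, 4.8387, -0.3434]
||prox(x)||_1 = 5.9524 + 4.8387 + 0.3434 = 11.1345


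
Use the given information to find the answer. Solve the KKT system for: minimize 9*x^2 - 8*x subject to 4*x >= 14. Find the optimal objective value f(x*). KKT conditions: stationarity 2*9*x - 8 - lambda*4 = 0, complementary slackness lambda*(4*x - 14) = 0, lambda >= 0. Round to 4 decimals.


Step 1: Try lambda = 0 (constraint inactive).
x_unc = 8/(2*9) = 0.4444
Check: 4*0.4444 = 1.7776 < 14 -- violated!
Step 2: Constraint must be active: 4*x = 14
x* = 14/4 = 3.5
lambda = (2*9*3.5 - 8)/4 = 13.75
Step 3: Compute optimal value.
f(x*) = 9*3.5^2 - 8*3.5 = 82.25


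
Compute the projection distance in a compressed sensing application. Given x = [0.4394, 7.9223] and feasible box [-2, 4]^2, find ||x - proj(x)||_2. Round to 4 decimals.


Project each component onto [-2, 4].
clip(0.4394) = 0.4394, clip(7.9223) = 4.0
Projection = [0.4394, 4.0]
Squared diffs: [0.0, 15.3844]
Distance = sqrt(15.3844) = 3.9223


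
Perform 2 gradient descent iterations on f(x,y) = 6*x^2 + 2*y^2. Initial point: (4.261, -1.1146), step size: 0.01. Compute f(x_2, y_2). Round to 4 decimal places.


Gradient descent on f(x,y) = 6*x^2 + 2*y^2.
Starting point: (4.261, -1.1146), alpha = 0.01
Step 1: grad_x = 2*6*4.261 = 51.132, grad_y = 2*2*-1.1146 = -4.4584
  x_1 = 4.261 - 0.01*51.132 = 3.7497
  y_1 = -1.1146 - 0.01*-4.4584 = -1.07
Step 2: grad_x = 2*6*3.7497 = 44.9962, grad_y = 2*2*-1.07 = -4.2801
  x_2 = 3.7497 - 0.01*44.9962 = 3.2997
  y_2 = -1.07 - 0.01*-4.2801 = -1.0272
f(3.2997, -1.0272) = 6*3.2997^2 + 2*(-1.0272)^2 = 67.4392


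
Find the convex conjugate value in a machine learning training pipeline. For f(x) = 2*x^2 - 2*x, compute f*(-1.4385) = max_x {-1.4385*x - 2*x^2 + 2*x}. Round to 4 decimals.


f*(y) = sup_x {y*x - a*x^2 - b*x} = sup_x {(y-b)*x - a*x^2}
FOC: (y - b) - 2a*x = 0 => x* = (y - b)/(2a)
x* = (-1.4385 + 2)/(2*2) = 0.1404
f*(-1.4385) = (y-b)^2/(4a) = (-1.4385 + 2)^2/(4*2)
= 0.3153/8 = 0.0394


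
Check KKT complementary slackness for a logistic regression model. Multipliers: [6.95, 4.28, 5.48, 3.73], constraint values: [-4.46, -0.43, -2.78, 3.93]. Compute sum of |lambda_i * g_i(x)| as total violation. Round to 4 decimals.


KKT complementary slackness check:
lambda_1 * g_1 = 6.95 * -4.46 = -30.997
lambda_2 * g_2 = 4.28 * -0.43 = -1.8404
lambda_3 * g_3 = 5.48 * -2.78 = -15.2344
lambda_4 * g_4 = 3.73 * 3.93 = 14.6589
Total violation = 30.997 + 1.8404 + 15.2344 + 14.6589 = 62.7307


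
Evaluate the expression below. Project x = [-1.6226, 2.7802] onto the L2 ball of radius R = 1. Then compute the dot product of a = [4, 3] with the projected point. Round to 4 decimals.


Step 1: Compute ||x|| (intermediates to 6 decimals).
||x|| = sqrt((-1.6226)^2 + 2.7802^2) = 3.219059
Step 2: Project.
Since ||x|| > R, scale = R/||x|| = 1/3.219059 = 0.31065, proj(x) = scale * x
proj(x) = [-0.504061, 0.863669]
Step 3: Dot product.
a^T * proj(x) = 4*(-0.504061) + 3*0.863669 = 0.5748


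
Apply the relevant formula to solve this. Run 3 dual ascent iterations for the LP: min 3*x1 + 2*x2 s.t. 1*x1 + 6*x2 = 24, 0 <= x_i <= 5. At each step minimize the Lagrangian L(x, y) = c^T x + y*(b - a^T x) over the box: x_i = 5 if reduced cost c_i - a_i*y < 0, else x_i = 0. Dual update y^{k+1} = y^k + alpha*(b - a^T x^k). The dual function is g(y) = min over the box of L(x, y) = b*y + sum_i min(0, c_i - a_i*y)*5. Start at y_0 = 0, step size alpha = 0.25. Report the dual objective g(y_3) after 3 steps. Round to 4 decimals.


Dual ascent for LP: min 3*x1 + 2*x2, 1*x1 + 6*x2 = 24, 0 <= x_i <= 5
Step 1: y^k = 0.0, reduced costs: (3.0, 2.0)
  x^k = (0.0, 0.0), subgradient = b - a^T x = 24.0
  y^{k+1} = 0.0 + 0.25*24.0 = 6.0
Step 2: y^k = 6.0, reduced costs: (-3.0, -34.0)
  x^k = (5.0, 5.0), subgradient = b - a^T x = -11.0
  y^{k+1} = 6.0 + 0.25*-11.0 = 3.25
Step 3: y^k = 3.25, reduced costs: (-0.25, -17.5)
  x^k = (5.0, 5.0), subgradient = b - a^T x = -11.0
  y^{k+1} = 3.25 + 0.25*-11.0 = 0.5
Dual objective at y_3 = 0.5: reduced costs (2.5, -1.0), box minimizer x = (0.0, 5.0)
g(y_3) = b*y + (c1 - a1*y)*x1 + (c2 - a2*y)*x2 = 24*0.5 + 2.5*0.0 + (-1.0)*5.0 = 12.0 + 0.0 - 5.0 = 7.0


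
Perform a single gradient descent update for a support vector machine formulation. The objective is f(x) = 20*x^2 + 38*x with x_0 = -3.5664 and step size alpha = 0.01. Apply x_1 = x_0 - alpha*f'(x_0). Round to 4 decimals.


We compute the gradient at x_0 and apply the update.
f'(x) = 40*x + 38
f'(-3.5664) = 40*-3.5664 + 38 = -104.656
x_1 = -3.5664 - 0.01*-104.656 = -2.5198


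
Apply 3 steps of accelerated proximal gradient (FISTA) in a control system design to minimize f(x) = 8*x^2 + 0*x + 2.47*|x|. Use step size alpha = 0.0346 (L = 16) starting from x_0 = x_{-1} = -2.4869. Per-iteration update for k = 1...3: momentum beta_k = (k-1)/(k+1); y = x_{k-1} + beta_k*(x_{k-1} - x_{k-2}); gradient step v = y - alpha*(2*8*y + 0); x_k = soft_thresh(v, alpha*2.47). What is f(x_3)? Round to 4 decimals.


FISTA on f(x) = 8*x^2 + 0*x + 2.47*|x|
L = 16, alpha = 0.0346
Iteration 1: beta = 0.0, y = -2.4869 + 0.0*(-2.4869 + 2.4869) = -2.4869
  grad(y) = -39.7904, v = y - alpha*grad = -1.1102
  prox(v) = soft_thresh(-1.1102, 0.0855) = -1.0247
Iteration 2: beta = 0.3333, y = -1.0247 + 0.3333*(-1.0247 + 2.4869) = -0.5373
  grad(y) = -8.5966, v = y - alpha*grad = -0.2398
  prox(v) = soft_thresh(-0.2398, 0.0855) = -0.1544
Iteration 3: beta = 0.5, y = -0.1544 + 0.5*(-0.1544 + 1.0247) = 0.2808
  grad(y) = 4.4923, v = y - alpha*grad = 0.1253
  prox(v) = soft_thresh(0.1253, 0.0855) = 0.0399
f(x_3) = 8*0.0399^2 + 0*0.0399 + 2.47*|0.0399| = 0.1112


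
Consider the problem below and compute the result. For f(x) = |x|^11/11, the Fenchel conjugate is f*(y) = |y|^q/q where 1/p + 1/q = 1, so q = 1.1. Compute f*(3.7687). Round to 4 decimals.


The conjugate exponent q satisfies 1/p + 1/q = 1.
p = 11, so q = 11/(11 - 1) = 1.1
|y|^q = 3.7687^1.1 = 4.3034
f*(3.7687) = 4.3034 / 1.1 = 3.9122


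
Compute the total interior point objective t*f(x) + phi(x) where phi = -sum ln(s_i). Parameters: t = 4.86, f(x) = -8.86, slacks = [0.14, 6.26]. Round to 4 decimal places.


Step 1: Compute log-barrier.
ln values: [-1.9661, 1.8342]
phi = -(-1.9661 + 1.8342) = 0.1319
Step 2: Compute augmented objective.
t*f(x) = 4.86*-8.86 = -43.0596
Total = -43.0596 + 0.1319 = -42.9277


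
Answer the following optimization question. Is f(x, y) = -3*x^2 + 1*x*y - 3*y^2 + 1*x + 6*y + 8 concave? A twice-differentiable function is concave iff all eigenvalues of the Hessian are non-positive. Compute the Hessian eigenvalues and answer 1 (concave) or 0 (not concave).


The Hessian of f(x,y) = -3*x^2 + 1*x*y - 3*y^2 + 1*x + 6*y + 8 is:
H = [[-6, 1], [1, -6]]
Trace = -6 - 6 = -12
Determinant = -6*-6 - (1)^2 = 35
Discriminant = (-12)^2 - 4*35 = 4.0
Eigenvalues: lambda_1 = -7.0, lambda_2 = -5.0
The function is concave.

1


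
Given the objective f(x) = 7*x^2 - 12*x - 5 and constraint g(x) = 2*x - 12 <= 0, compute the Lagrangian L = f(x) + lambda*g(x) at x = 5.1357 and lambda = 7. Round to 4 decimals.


Step 1: Evaluate f(x).
f(5.1357) = 7*5.1357^2 - 12*5.1357 - 5 = 117.9995
Step 2: Evaluate g(x).
g(5.1357) = 2*5.1357 - 12 = -1.7286
Step 3: Compute Lagrangian.
L = 117.9995 + 7*-1.7286 = 105.8993


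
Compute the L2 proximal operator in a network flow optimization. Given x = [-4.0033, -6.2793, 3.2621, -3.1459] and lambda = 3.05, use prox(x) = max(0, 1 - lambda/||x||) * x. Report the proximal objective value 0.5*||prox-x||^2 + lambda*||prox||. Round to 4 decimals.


Step 1: Compute ||x||.
||x|| = 8.7175
Step 2: Compute scaling factor.
scale = max(0, 1 - 3.05/8.7175) = 0.6501
Step 3: prox(x) = [-2.6027, -4.0823, 2.1208, -2.0452]
||prox(x)|| = 5.6675
Step 4: Proximal objective.
0.5*||prox-x||^2 = 4.6513
lambda*||prox|| = 17.2859
Total = 21.937
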